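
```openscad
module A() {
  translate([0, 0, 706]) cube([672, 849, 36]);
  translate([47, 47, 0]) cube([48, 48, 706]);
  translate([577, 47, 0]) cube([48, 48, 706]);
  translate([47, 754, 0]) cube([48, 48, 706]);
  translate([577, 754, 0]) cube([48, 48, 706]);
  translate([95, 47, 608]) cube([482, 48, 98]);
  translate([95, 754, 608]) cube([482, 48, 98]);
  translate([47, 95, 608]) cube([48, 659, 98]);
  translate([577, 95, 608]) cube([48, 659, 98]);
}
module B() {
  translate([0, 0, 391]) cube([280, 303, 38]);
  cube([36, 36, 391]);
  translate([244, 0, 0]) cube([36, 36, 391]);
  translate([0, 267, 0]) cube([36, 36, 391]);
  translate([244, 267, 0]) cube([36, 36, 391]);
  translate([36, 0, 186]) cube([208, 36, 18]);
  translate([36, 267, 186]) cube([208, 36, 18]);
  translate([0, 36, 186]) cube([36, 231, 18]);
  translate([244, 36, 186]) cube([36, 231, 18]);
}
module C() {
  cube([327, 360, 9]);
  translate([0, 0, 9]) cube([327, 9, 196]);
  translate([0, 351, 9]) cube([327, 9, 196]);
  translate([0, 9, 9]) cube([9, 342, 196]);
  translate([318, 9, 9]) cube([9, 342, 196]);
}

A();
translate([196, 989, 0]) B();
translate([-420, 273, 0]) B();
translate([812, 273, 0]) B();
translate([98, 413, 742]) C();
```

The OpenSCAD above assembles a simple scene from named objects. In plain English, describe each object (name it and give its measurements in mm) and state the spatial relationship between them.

A is a table with a 672×849 mm rectangular top, 36 mm thick, top surface at z = 742 mm, supported by four 48×48 mm square legs, each inset 47 mm from the nearest pair of top edges, running from the floor. Four apron rails, 48 mm thick and 98 mm tall, run between adjacent legs with their top edges flush with the underside of the top and their outer faces flush with the legs' outer faces.

B is a four-legged stool. The seat is a 280×303×38 mm slab whose top surface is at z = 429 mm; four square legs, each 36×36 mm in cross-section, run from the floor (z = 0) to the underside of the seat, each flush with a corner of the seat. Four stretchers, 36 mm wide and 18 mm tall, connect adjacent legs with their undersides at z = 186 mm, each running between the inner faces of the legs it joins and aligned with the legs' outer faces on the other axis.

C is an open-topped rectangular box: outside dimensions 327×360×205 mm, with a uniform wall and base thickness of 9 mm. The base is a full 327×360 slab on the floor; four walls sit on top of the base. The front and back walls (the −y and +y sides) span the full width; the two side walls fit between them.

Three stools sit around the table at the +y, −x, +x sides. The open box is on top of the table.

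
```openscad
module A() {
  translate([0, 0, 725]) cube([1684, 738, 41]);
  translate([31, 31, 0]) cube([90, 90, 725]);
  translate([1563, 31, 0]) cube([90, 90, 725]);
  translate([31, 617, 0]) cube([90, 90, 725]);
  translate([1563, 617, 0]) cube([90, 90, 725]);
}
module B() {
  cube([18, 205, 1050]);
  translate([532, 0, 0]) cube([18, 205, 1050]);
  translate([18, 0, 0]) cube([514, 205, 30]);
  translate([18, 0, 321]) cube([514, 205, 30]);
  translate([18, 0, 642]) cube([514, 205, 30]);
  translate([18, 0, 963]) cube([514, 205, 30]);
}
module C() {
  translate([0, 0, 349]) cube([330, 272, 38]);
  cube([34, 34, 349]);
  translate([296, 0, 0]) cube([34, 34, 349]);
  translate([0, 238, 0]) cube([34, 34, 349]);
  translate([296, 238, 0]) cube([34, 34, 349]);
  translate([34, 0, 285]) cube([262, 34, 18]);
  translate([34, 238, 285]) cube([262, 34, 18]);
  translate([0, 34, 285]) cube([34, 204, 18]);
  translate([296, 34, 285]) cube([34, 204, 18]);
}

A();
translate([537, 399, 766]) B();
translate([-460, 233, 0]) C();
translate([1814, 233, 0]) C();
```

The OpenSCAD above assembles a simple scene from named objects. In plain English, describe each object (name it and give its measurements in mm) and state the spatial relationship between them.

A is a table with a 1684×738 mm rectangular top, 41 mm thick, top surface at z = 766 mm, supported by four 90×90 mm square legs, each inset 31 mm from the nearest pair of top edges, running from the floor.

B is an open bookshelf. Two side panels, each 18 mm thick, 205 mm deep and 1050 mm tall, stand 550 mm apart (outside-to-outside). Between them sit 4 shelves, each 30 mm thick and 205 mm deep, spanning the full gap between the sides. The bottom shelf rests on the floor (its underside at z = 0) and the clear gap between one shelf's top and the next shelf's underside is 291 mm.

C is a four-legged stool. The seat is a 330×272×38 mm slab whose top surface is at z = 387 mm; four square legs, each 34×34 mm in cross-section, run from the floor (z = 0) to the underside of the seat, each flush with a corner of the seat. Four stretchers, 34 mm wide and 18 mm tall, connect adjacent legs with their undersides at z = 285 mm, each running between the inner faces of the legs it joins and aligned with the legs' outer faces on the other axis.

The bookshelf is on top of the table. Two stools sit around the table at the −x, +x sides.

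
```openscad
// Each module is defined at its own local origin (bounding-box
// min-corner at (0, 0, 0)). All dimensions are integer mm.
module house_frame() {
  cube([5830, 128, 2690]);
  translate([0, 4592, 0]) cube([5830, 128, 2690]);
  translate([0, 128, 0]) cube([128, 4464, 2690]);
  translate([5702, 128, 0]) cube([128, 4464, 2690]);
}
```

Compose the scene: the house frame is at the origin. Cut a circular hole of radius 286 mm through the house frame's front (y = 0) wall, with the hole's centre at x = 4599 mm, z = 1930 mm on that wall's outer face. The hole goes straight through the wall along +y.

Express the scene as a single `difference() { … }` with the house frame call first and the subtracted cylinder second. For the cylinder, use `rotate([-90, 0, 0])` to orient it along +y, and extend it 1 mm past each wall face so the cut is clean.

difference() {
  house_frame();
  translate([4599, -1, 1930]) rotate([-90, 0, 0]) cylinder(h = 130, r = 286);
}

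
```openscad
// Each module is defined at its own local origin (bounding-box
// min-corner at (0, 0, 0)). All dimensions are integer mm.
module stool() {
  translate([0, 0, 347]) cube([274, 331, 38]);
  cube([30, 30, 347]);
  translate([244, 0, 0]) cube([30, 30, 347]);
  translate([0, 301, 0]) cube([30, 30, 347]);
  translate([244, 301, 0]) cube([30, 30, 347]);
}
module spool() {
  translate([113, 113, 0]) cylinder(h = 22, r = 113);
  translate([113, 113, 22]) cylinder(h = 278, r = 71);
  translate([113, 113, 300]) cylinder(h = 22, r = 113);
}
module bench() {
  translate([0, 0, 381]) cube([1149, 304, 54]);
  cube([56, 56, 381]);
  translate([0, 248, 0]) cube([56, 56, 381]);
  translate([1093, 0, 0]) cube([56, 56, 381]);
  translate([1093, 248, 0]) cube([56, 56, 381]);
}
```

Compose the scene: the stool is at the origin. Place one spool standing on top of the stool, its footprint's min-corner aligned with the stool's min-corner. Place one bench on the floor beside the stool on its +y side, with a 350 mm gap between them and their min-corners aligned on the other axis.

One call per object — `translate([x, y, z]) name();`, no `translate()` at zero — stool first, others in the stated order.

stool();
translate([0, 0, 385]) spool();
translate([0, 681, 0]) bench();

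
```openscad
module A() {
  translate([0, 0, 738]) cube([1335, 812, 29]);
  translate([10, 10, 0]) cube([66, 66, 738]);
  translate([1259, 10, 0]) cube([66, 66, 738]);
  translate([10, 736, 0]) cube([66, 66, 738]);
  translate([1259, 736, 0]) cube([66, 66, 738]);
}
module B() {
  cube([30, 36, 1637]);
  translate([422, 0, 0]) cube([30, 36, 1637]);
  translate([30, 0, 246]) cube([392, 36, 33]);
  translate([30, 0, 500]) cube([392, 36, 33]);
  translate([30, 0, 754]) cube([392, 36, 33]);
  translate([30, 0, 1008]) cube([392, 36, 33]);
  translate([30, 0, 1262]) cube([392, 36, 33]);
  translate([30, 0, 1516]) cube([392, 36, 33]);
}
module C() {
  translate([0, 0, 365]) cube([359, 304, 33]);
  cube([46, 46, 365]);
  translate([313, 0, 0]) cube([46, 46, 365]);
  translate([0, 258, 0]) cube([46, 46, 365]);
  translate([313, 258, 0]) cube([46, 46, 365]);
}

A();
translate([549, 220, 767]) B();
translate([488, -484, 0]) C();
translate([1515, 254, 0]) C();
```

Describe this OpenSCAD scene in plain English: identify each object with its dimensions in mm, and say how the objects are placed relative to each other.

A is a rectangular dining table. The top is 1335×812×29 mm with its upper surface at z = 767 mm. It stands on four 66×66 mm square legs, each inset 10 mm from the nearest pair of top edges, running from the floor to the underside of the top.

B is a straight ladder. Two 30×36 mm vertical rails, 1637 mm tall, stand 452 mm apart (outside-to-outside) with their front faces coplanar on the −y side. 6 rungs, each 36 mm deep and 33 mm tall, span between the inner faces of the rails, front faces flush with the rails. The lowest rung's underside is at z = 246 mm and rungs are spaced 254 mm apart (underside to underside).

C is a four-legged stool. The seat is a 359×304×33 mm slab whose top surface is at z = 398 mm; four square legs, each 46×46 mm in cross-section, run from the floor (z = 0) to the underside of the seat, each flush with a corner of the seat.

The ladder is on top of the table. Two stools sit around the table at the −y, +x sides.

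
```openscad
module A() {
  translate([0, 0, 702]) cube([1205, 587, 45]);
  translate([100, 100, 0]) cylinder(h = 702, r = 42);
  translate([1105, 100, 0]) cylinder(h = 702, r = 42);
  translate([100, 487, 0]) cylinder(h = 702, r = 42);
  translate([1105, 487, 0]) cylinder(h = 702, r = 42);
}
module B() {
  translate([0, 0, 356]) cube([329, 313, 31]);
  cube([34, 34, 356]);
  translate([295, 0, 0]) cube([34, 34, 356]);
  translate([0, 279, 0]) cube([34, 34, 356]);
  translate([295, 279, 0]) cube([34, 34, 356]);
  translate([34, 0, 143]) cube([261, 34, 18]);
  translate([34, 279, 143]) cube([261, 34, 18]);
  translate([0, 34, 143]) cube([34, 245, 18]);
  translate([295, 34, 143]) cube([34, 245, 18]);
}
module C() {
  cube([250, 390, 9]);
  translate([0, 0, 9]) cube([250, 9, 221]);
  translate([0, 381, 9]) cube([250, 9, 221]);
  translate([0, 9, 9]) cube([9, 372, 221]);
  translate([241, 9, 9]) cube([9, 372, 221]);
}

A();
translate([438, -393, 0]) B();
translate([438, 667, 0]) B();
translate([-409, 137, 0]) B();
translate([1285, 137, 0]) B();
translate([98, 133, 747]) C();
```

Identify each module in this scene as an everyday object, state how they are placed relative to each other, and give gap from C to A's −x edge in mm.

A is a table. B is a stool. C is an open box. Four stools sit around the table at the −y, +y, −x, +x sides. The open box is on top of the table. The gap from the open box to the table's −x edge is 98 mm.

The open box's min-x is at 98; the table's min-x is 0; gap = 98 mm.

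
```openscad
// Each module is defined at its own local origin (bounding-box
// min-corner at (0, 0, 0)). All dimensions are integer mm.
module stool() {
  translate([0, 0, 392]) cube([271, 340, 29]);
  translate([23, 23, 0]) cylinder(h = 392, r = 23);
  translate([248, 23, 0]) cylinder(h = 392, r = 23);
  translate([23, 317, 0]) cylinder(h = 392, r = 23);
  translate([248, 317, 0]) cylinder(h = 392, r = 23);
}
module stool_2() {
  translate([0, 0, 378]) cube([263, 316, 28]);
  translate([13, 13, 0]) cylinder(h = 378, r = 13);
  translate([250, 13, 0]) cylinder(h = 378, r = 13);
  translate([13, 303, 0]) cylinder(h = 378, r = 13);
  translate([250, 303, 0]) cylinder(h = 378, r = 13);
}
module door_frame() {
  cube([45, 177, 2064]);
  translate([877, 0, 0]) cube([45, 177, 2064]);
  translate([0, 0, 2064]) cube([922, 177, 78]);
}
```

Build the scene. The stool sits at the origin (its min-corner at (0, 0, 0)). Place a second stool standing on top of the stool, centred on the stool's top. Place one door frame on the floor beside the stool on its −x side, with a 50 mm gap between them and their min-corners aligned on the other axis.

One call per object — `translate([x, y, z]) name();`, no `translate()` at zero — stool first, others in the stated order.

stool();
translate([4, 12, 421]) stool_2();
translate([-972, 0, 0]) door_frame();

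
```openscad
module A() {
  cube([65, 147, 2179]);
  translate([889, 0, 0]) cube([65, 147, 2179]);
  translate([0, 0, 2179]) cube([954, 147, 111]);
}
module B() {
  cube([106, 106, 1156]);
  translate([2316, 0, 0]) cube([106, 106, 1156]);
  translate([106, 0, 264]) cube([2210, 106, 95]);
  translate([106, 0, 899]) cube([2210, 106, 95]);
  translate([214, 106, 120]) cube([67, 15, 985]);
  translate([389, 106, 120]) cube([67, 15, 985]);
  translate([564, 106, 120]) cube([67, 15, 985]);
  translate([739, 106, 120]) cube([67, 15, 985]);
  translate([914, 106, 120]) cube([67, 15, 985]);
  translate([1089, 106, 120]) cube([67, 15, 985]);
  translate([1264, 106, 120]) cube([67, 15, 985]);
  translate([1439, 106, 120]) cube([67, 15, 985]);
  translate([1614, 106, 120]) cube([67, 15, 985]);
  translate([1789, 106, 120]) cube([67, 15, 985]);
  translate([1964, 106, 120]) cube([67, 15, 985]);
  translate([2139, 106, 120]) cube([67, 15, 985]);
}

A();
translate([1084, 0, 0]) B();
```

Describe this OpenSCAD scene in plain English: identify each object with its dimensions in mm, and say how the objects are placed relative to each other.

A is a rectangular door frame: two vertical jambs of 65×147 mm section, 2179 mm tall, with a clear opening 824 mm wide between their inner faces. A header 111 mm tall and 147 mm deep lies on top of the jambs and spans the full outside width.

B is a fence section. Two 106×106 mm posts, 1156 mm tall, stand on the floor with a clear span of 2210 mm between their inner faces. Two horizontal rails of 106×95 mm section span the gap between the posts with their undersides at z = 264 mm and z = 899 mm, flush with the posts' −y face. 12 pickets, each 67 mm wide, 15 mm thick and 985 mm tall, are fixed to the +y face of the rails with their bottoms at z = 120 mm, evenly spaced across the span with equal gaps (rounded down to the nearest mm) at the −x end and between each pair — any rounding remainder accumulates at the +x end.

The fence section is on the floor beside the door frame on its +x side.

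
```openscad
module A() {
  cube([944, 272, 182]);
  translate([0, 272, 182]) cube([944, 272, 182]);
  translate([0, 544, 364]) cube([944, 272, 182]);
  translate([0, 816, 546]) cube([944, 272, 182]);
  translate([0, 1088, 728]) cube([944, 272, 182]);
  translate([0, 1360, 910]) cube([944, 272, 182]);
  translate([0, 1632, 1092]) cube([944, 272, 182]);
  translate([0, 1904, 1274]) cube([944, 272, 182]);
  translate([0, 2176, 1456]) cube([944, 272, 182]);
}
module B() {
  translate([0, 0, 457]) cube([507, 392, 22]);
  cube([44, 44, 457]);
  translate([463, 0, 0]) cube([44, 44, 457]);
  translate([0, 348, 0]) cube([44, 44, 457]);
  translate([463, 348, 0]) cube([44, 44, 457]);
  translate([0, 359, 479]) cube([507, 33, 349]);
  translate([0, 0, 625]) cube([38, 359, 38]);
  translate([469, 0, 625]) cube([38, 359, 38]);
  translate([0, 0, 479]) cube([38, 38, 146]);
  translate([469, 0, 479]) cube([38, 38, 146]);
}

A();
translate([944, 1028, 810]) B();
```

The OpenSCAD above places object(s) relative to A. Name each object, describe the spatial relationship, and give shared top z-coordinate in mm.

Both tops at z = 1638 mm.

A is a staircase. B is a chair. The chair is beside the staircase with their tops flush at z = 1638. The shared top z-coordinate is 1638 mm.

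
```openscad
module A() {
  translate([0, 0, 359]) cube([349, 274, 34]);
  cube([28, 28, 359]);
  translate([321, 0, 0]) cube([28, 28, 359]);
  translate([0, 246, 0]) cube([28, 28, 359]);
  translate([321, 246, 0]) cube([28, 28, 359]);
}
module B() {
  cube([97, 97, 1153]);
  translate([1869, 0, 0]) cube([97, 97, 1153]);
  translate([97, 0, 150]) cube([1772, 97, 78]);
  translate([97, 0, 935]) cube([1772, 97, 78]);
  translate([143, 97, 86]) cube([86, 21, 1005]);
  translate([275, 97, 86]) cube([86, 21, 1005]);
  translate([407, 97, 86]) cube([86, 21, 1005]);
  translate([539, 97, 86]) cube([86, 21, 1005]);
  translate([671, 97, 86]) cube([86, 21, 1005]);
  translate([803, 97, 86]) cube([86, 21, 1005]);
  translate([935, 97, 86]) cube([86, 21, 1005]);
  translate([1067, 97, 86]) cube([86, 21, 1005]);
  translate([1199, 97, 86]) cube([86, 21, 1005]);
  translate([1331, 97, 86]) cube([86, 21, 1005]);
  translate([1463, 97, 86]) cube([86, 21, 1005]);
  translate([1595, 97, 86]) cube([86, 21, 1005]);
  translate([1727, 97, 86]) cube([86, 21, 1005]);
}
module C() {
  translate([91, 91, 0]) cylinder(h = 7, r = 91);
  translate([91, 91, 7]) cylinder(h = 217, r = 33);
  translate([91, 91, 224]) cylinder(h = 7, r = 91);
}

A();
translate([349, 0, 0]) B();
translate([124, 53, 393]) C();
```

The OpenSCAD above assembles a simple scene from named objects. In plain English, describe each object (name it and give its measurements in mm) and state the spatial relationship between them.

A is a four-legged stool. The seat is 349×274 mm, 34 mm thick, top at z = 393 mm. It stands on four square legs, each 28×28 mm in cross-section, from z = 0 to the seat underside, each flush with a corner of the seat.

B is a fence section. Two 97×97 mm posts, 1153 mm tall, stand on the floor with a clear span of 1772 mm between their inner faces. Two horizontal rails of 97×78 mm section span the gap between the posts with their undersides at z = 150 mm and z = 935 mm, flush with the posts' −y face. 13 pickets, each 86 mm wide, 21 mm thick and 1005 mm tall, are fixed to the +y face of the rails with their bottoms at z = 86 mm, evenly spaced across the span with equal gaps (rounded down to the nearest mm) at the −x end and between each pair — any rounding remainder accumulates at the +x end.

C is a spool: two coaxial disc flanges of radius 91 mm and thickness 7 mm, joined by a core cylinder of radius 33 mm and height 217 mm. The lower flange rests on z = 0 and the three cylinders share a vertical axis.

The fence section is against the stool's +x side, with their −y faces flush. The spool is on top of the stool.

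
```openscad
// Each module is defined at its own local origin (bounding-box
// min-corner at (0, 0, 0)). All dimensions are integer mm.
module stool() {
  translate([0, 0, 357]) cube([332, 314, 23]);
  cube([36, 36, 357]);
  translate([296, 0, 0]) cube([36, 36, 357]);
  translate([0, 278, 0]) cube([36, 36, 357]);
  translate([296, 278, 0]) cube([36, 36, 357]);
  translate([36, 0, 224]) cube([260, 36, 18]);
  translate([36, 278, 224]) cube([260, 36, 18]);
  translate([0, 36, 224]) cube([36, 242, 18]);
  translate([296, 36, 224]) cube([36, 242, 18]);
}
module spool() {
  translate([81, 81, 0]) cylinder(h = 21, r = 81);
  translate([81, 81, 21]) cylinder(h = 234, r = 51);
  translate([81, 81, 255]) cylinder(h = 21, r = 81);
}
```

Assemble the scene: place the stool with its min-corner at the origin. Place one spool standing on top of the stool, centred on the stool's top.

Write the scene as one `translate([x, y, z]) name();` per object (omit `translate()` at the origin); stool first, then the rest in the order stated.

stool();
translate([85, 76, 380]) spool();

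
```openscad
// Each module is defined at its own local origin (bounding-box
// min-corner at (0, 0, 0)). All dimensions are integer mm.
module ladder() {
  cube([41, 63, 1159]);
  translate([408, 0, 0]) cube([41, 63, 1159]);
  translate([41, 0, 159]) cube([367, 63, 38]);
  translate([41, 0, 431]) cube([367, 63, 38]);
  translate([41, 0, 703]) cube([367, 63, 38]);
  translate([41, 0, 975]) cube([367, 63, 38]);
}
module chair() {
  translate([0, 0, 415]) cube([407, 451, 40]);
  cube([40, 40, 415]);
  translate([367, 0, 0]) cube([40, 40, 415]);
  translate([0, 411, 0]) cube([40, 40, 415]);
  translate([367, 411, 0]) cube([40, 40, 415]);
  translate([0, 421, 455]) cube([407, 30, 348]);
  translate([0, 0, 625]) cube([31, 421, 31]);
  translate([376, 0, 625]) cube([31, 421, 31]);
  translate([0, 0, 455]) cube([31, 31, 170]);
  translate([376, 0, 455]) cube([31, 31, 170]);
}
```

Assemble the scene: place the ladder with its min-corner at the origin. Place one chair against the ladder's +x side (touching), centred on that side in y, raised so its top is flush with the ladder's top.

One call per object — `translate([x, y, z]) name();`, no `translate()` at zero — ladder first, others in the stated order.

ladder();
translate([449, -194, 356]) chair();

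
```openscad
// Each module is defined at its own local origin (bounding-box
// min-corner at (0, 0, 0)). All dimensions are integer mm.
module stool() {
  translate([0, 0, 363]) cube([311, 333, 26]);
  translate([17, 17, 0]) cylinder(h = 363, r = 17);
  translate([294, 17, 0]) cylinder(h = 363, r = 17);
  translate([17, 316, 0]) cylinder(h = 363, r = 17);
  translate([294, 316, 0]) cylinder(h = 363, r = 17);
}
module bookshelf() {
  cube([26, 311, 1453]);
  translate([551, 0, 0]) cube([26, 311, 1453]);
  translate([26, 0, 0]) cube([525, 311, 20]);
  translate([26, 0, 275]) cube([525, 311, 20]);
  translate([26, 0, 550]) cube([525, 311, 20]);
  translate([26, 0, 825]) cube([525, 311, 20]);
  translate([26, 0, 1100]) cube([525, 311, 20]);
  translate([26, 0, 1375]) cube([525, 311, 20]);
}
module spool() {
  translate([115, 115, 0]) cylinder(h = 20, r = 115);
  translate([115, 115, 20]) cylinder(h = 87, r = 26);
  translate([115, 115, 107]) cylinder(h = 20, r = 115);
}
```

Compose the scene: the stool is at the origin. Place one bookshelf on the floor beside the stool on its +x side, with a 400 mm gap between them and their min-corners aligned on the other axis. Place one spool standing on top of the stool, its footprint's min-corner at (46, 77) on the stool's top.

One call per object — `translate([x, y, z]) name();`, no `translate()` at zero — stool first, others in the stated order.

stool();
translate([711, 0, 0]) bookshelf();
translate([46, 77, 389]) spool();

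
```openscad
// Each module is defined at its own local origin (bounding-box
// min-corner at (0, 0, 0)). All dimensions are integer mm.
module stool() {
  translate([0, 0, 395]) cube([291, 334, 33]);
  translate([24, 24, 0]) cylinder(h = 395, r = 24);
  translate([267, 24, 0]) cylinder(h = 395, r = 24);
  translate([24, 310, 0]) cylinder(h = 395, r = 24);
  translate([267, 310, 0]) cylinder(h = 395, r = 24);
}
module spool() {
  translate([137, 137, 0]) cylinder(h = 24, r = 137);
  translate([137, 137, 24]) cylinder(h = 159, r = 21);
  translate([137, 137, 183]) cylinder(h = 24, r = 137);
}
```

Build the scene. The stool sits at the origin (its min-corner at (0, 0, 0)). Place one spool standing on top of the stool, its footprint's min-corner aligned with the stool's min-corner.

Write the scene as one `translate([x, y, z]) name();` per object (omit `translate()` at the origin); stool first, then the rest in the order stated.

stool();
translate([0, 0, 428]) spool();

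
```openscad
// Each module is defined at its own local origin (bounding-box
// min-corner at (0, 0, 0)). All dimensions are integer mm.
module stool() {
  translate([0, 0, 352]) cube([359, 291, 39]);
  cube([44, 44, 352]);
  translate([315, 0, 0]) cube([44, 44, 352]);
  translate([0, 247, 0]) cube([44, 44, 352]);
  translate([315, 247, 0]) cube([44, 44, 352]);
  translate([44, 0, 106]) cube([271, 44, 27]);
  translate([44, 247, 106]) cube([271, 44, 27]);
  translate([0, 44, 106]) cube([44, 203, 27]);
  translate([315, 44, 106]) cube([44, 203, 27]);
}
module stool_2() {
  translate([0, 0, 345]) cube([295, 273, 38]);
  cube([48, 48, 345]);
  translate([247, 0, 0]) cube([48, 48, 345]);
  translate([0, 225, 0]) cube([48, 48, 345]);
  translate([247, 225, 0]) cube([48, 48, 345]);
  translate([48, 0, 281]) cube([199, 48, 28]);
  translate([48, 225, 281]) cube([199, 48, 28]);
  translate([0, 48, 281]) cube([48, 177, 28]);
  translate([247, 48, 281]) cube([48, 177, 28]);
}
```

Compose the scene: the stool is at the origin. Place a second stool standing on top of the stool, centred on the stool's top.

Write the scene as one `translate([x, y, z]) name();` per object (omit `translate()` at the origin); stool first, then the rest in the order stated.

stool();
translate([32, 9, 391]) stool_2();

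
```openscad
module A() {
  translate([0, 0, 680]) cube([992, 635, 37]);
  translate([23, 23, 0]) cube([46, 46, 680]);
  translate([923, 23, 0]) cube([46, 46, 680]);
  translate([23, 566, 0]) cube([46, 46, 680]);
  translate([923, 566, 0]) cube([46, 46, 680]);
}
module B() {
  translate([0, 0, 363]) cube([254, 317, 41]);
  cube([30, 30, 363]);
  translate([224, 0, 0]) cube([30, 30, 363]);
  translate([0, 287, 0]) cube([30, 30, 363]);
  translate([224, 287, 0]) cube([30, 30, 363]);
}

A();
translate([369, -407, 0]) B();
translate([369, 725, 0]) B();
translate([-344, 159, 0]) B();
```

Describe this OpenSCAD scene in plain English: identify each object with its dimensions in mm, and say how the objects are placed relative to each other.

A is a rectangular dining table. The top is 992×635×37 mm with its upper surface at z = 717 mm. It stands on four 46×46 mm square legs, each inset 23 mm from the nearest pair of top edges, running from the floor to the underside of the top.

B is a four-legged stool. The seat is a 254×317×41 mm slab whose top surface is at z = 404 mm; four square legs, each 30×30 mm in cross-section, run from the floor (z = 0) to the underside of the seat, each flush with a corner of the seat.

Three stools sit around the table at the −y, +y, −x sides.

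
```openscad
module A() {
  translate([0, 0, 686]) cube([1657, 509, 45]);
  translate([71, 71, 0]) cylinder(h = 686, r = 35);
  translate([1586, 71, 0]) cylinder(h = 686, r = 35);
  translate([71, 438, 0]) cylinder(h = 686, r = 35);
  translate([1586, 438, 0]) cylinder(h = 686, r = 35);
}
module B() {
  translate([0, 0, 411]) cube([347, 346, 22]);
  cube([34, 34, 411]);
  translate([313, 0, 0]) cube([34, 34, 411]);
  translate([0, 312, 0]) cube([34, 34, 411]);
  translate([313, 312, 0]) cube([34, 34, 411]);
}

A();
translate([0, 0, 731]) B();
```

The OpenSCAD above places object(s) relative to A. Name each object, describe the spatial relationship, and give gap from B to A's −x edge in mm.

A is a table. B is a stool. The stool is on top of the table. The gap from the stool to the table's −x edge is 0 mm.

The stool's min-x is at 0; the table's min-x is 0; gap = 0 mm.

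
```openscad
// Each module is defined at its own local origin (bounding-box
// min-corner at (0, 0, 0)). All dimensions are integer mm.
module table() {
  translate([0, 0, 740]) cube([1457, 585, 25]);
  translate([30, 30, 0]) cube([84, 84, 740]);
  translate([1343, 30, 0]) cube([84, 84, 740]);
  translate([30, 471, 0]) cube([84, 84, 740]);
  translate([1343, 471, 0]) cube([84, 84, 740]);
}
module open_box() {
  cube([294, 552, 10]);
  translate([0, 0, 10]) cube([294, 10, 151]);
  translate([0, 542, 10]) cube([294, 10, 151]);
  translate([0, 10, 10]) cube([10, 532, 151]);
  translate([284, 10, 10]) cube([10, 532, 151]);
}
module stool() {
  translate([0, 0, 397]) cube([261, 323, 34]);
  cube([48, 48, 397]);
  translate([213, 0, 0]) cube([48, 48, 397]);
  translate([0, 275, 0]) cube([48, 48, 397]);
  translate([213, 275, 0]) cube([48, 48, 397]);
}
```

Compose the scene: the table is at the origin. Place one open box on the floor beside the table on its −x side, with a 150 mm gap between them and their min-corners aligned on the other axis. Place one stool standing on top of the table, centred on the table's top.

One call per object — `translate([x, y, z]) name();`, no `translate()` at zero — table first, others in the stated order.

table();
translate([-444, 0, 0]) open_box();
translate([598, 131, 765]) stool();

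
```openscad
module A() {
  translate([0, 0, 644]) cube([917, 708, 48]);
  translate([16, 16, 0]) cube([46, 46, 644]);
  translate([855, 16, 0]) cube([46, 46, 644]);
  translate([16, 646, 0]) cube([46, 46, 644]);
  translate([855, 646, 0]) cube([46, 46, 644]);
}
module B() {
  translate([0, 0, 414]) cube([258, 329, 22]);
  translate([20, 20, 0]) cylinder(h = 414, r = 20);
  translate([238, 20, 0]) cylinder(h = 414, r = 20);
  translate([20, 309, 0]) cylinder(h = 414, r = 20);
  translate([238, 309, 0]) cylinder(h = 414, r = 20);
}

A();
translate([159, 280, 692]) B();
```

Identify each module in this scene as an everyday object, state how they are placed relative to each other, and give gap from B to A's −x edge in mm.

A is a table. B is a stool. The stool is on top of the table. The gap from the stool to the table's −x edge is 159 mm.

The stool's min-x is at 159; the table's min-x is 0; gap = 159 mm.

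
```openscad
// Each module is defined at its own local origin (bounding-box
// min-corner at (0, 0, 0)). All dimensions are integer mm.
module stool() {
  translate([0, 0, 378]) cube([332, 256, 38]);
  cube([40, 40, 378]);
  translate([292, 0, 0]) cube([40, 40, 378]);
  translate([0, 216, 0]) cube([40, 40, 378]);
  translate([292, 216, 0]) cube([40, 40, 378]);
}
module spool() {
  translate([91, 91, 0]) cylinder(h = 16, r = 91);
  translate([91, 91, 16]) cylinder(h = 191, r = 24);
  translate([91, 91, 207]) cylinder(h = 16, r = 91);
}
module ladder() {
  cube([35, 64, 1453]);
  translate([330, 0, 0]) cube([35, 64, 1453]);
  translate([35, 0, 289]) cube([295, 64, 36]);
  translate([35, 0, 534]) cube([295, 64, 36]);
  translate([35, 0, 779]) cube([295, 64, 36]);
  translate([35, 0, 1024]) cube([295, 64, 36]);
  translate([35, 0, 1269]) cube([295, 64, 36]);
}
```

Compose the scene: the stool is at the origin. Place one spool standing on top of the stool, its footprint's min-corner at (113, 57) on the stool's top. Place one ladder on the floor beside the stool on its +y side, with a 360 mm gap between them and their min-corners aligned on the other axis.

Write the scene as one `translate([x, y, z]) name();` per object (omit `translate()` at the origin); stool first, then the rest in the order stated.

stool();
translate([113, 57, 416]) spool();
translate([0, 616, 0]) ladder();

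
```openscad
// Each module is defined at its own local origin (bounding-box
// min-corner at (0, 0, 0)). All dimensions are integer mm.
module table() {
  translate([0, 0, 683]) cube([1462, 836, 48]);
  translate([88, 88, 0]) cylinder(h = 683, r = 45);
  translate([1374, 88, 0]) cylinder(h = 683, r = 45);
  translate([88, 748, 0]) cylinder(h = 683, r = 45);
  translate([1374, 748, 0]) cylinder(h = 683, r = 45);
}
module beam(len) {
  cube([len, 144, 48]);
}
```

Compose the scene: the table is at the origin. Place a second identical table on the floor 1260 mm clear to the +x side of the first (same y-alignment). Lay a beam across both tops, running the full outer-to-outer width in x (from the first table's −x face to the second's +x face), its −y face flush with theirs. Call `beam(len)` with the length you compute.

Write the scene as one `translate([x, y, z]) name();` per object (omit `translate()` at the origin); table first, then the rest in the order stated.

table();
translate([2722, 0, 0]) table();
translate([0, 0, 731]) beam(4184);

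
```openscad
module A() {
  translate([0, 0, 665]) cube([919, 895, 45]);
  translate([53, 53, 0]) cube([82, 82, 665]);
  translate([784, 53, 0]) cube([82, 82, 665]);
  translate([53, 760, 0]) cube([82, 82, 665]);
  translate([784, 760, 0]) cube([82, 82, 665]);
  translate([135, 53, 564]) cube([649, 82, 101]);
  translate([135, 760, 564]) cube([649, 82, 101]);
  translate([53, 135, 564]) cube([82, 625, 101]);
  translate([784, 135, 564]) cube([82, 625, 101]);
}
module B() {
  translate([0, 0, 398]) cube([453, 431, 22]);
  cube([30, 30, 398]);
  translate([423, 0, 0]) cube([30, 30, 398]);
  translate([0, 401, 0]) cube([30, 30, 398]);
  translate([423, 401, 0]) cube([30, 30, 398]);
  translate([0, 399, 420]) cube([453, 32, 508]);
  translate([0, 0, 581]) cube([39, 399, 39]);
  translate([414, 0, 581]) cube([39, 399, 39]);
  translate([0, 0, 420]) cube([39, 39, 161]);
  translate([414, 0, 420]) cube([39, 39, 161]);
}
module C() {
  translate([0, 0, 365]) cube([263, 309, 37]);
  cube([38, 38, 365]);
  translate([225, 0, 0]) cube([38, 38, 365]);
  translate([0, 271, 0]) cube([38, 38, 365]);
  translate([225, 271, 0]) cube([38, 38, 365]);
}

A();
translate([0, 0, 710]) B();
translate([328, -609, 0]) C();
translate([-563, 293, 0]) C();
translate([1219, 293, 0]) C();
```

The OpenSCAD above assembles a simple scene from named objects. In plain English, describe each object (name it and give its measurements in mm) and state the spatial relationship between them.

A is a table: top 919 mm (x) × 895 mm (y), 45 mm thick, upper face at z = 710 mm, on four 82×82 mm square legs, each inset 53 mm from the nearest pair of top edges, running from z = 0 to the bottom of the top. Four apron rails, 82 mm thick and 101 mm tall, run between adjacent legs with their top edges flush with the underside of the top and their outer faces flush with the legs' outer faces.

B is a chair: 453×431 mm seat, 22 mm thick, top at z = 420 mm, on four 30 mm square corner legs flush with the seat edges. A 32 mm thick backrest slab spans the full seat width, extending 508 mm above the seat top, its back face flush with the seat's +y edge. Two armrests of 39×39 mm section run along each side from the seat's front edge to the front of the backrest, top faces 200 mm above the seat top and outer faces flush with the seat's x-edges; a 39×39 mm post under the front of each armrest stands on the seat at the front corner.

C is a simple wooden stool: a rectangular seat 263 mm (x) by 309 mm (y), 37 mm thick, top face at z = 402 mm, on four square legs, each 38×38 mm in cross-section. The legs rest on z = 0, each flush with a corner of the seat.

The chair is on top of the table. Three stools sit around the table at the −y, −x, +x sides.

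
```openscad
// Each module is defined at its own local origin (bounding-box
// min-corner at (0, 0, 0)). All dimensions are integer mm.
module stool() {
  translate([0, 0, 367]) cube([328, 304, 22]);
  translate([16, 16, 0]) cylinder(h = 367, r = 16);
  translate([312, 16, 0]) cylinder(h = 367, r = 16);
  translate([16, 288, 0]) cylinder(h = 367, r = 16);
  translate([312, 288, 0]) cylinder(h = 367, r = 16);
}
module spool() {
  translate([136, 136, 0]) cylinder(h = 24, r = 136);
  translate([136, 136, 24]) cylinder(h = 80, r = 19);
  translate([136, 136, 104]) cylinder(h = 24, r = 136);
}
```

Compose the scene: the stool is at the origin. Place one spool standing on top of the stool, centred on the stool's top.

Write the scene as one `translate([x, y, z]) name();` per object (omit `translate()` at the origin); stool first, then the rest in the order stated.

stool();
translate([28, 16, 389]) spool();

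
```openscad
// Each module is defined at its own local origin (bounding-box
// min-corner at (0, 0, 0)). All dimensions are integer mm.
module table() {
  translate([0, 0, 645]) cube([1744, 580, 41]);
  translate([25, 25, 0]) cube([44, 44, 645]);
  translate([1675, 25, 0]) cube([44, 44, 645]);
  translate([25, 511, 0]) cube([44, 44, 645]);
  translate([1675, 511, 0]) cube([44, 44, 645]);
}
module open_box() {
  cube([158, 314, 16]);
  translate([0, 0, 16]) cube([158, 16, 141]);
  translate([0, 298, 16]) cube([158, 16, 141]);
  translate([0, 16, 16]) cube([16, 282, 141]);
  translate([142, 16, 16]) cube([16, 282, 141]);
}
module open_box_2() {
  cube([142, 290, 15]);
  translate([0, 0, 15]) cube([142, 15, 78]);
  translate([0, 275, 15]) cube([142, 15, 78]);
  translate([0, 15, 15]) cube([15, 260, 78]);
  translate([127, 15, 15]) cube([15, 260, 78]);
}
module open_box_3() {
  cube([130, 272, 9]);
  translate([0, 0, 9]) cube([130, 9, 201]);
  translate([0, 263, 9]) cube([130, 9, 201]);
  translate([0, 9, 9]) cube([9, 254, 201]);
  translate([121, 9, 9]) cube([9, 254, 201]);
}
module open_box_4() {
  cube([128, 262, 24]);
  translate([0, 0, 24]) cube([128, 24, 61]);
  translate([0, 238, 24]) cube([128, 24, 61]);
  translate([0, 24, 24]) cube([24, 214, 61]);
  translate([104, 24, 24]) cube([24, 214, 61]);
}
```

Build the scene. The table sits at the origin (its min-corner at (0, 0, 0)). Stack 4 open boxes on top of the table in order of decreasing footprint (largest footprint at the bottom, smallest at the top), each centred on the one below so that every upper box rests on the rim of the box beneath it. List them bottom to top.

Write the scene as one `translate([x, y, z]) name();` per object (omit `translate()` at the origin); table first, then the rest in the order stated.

table();
translate([793, 133, 686]) open_box();
translate([801, 145, 843]) open_box_2();
translate([807, 154, 936]) open_box_3();
translate([808, 159, 1146]) open_box_4();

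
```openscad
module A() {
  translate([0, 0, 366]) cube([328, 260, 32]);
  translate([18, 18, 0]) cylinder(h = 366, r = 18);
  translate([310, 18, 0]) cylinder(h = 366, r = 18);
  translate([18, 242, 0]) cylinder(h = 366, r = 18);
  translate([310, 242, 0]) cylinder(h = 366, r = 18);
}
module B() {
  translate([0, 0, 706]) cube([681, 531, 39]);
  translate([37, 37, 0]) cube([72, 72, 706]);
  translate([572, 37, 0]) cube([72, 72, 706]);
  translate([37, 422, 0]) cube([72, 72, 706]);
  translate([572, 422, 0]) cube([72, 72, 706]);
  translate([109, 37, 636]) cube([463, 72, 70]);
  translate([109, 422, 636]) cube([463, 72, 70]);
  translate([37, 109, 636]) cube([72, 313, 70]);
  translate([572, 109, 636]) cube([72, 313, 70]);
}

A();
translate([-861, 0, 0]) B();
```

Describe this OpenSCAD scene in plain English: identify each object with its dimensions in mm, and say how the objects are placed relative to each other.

A is a four-legged stool. The seat is 328×260 mm, 32 mm thick, top at z = 398 mm. It stands on four round legs, each 36 mm in diameter, from z = 0 to the seat underside, each leg's axis is inset half a diameter from the nearest pair of seat edges (so the leg's bounding box is flush with the corner).

B is a table with a 681×531 mm rectangular top, 39 mm thick, top surface at z = 745 mm, supported by four 72×72 mm square legs, each inset 37 mm from the nearest pair of top edges, running from the floor. Four apron rails, 72 mm thick and 70 mm tall, run between adjacent legs with their top edges flush with the underside of the top and their outer faces flush with the legs' outer faces.

The table is on the floor beside the stool on its −x side.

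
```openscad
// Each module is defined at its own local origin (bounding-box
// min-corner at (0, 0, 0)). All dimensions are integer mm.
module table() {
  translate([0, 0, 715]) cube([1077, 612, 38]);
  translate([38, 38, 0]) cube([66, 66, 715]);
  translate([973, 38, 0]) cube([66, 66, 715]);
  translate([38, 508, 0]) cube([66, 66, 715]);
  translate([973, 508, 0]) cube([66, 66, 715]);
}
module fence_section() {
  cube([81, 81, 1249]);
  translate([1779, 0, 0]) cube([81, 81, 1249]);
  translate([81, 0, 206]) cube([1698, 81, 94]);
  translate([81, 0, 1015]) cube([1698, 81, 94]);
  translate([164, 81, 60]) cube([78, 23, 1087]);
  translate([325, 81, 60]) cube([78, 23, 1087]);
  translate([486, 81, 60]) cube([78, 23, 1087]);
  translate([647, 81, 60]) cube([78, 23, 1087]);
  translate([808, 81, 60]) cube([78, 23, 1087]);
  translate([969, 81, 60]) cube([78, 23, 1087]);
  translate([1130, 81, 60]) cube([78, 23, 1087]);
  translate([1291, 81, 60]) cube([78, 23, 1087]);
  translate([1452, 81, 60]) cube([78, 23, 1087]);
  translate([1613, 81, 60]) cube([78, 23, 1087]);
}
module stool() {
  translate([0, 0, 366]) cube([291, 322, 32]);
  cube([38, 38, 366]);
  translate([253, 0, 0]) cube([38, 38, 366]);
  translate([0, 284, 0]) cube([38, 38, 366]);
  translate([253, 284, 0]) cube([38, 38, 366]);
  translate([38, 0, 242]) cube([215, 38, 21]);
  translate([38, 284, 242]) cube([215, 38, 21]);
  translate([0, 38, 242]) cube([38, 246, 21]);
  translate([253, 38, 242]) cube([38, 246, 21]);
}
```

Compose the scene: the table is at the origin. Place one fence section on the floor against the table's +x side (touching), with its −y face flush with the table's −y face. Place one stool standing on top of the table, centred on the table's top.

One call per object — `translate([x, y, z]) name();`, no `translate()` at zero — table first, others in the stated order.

table();
translate([1077, 0, 0]) fence_section();
translate([393, 145, 753]) stool();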